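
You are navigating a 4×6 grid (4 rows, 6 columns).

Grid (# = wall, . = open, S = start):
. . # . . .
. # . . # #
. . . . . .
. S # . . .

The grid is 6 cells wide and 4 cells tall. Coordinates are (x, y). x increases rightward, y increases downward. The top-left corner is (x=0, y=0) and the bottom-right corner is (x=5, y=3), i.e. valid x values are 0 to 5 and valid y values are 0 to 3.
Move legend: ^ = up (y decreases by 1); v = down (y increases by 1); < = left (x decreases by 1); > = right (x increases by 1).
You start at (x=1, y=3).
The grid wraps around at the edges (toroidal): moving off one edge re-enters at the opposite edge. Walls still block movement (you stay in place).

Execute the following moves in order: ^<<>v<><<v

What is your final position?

Start: (x=1, y=3)
  ^ (up): (x=1, y=3) -> (x=1, y=2)
  < (left): (x=1, y=2) -> (x=0, y=2)
  < (left): (x=0, y=2) -> (x=5, y=2)
  > (right): (x=5, y=2) -> (x=0, y=2)
  v (down): (x=0, y=2) -> (x=0, y=3)
  < (left): (x=0, y=3) -> (x=5, y=3)
  > (right): (x=5, y=3) -> (x=0, y=3)
  < (left): (x=0, y=3) -> (x=5, y=3)
  < (left): (x=5, y=3) -> (x=4, y=3)
  v (down): (x=4, y=3) -> (x=4, y=0)
Final: (x=4, y=0)

Answer: Final position: (x=4, y=0)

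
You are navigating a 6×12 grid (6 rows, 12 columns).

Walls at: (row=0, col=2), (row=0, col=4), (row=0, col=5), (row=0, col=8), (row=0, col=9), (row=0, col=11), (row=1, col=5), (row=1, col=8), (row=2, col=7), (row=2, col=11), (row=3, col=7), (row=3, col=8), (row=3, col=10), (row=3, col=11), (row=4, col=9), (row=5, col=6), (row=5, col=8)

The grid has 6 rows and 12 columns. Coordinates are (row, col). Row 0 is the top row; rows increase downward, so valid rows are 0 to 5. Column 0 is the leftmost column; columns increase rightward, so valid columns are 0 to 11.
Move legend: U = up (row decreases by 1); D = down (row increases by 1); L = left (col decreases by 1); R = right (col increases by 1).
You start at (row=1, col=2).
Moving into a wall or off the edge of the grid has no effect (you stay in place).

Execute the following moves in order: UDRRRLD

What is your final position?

Answer: Final position: (row=3, col=4)

Derivation:
Start: (row=1, col=2)
  U (up): blocked, stay at (row=1, col=2)
  D (down): (row=1, col=2) -> (row=2, col=2)
  R (right): (row=2, col=2) -> (row=2, col=3)
  R (right): (row=2, col=3) -> (row=2, col=4)
  R (right): (row=2, col=4) -> (row=2, col=5)
  L (left): (row=2, col=5) -> (row=2, col=4)
  D (down): (row=2, col=4) -> (row=3, col=4)
Final: (row=3, col=4)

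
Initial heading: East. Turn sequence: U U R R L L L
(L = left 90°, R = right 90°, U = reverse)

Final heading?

Start: East
  U (U-turn (180°)) -> West
  U (U-turn (180°)) -> East
  R (right (90° clockwise)) -> South
  R (right (90° clockwise)) -> West
  L (left (90° counter-clockwise)) -> South
  L (left (90° counter-clockwise)) -> East
  L (left (90° counter-clockwise)) -> North
Final: North

Answer: Final heading: North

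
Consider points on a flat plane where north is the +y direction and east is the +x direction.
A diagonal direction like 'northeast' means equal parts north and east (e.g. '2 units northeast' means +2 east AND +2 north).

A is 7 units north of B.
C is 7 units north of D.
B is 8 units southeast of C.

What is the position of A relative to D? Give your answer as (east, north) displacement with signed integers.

Place D at the origin (east=0, north=0).
  C is 7 units north of D: delta (east=+0, north=+7); C at (east=0, north=7).
  B is 8 units southeast of C: delta (east=+8, north=-8); B at (east=8, north=-1).
  A is 7 units north of B: delta (east=+0, north=+7); A at (east=8, north=6).
Therefore A relative to D: (east=8, north=6).

Answer: A is at (east=8, north=6) relative to D.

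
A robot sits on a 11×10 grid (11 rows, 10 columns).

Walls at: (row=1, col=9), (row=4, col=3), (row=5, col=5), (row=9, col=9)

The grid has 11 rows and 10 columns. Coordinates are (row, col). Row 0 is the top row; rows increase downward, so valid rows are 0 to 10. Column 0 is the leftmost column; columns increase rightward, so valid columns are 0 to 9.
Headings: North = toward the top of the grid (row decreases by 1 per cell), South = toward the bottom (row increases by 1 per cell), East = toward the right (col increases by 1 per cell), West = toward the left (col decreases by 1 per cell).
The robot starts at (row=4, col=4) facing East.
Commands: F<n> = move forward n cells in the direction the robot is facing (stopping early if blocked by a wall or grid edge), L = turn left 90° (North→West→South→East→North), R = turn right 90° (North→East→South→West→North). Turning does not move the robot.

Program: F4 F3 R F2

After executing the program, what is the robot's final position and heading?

Start: (row=4, col=4), facing East
  F4: move forward 4, now at (row=4, col=8)
  F3: move forward 1/3 (blocked), now at (row=4, col=9)
  R: turn right, now facing South
  F2: move forward 2, now at (row=6, col=9)
Final: (row=6, col=9), facing South

Answer: Final position: (row=6, col=9), facing South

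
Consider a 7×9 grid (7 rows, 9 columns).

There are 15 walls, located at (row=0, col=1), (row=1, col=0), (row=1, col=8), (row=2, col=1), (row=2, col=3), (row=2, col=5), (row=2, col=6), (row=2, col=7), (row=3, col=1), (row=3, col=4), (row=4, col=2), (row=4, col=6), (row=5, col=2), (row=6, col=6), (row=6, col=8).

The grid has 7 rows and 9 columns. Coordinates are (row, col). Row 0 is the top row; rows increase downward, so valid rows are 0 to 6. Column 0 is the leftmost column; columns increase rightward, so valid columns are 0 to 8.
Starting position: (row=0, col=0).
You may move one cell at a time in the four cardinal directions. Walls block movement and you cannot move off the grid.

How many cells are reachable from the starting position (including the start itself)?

BFS flood-fill from (row=0, col=0):
  Distance 0: (row=0, col=0)
Total reachable: 1 (grid has 48 open cells total)

Answer: Reachable cells: 1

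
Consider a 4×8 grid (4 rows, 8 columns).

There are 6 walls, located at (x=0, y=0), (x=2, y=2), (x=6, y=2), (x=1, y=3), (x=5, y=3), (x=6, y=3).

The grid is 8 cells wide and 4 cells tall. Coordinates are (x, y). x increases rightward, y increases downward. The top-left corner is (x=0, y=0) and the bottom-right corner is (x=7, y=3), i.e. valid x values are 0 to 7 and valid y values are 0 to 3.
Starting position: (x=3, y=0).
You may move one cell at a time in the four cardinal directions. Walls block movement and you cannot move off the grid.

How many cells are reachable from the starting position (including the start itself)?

Answer: Reachable cells: 26

Derivation:
BFS flood-fill from (x=3, y=0):
  Distance 0: (x=3, y=0)
  Distance 1: (x=2, y=0), (x=4, y=0), (x=3, y=1)
  Distance 2: (x=1, y=0), (x=5, y=0), (x=2, y=1), (x=4, y=1), (x=3, y=2)
  Distance 3: (x=6, y=0), (x=1, y=1), (x=5, y=1), (x=4, y=2), (x=3, y=3)
  Distance 4: (x=7, y=0), (x=0, y=1), (x=6, y=1), (x=1, y=2), (x=5, y=2), (x=2, y=3), (x=4, y=3)
  Distance 5: (x=7, y=1), (x=0, y=2)
  Distance 6: (x=7, y=2), (x=0, y=3)
  Distance 7: (x=7, y=3)
Total reachable: 26 (grid has 26 open cells total)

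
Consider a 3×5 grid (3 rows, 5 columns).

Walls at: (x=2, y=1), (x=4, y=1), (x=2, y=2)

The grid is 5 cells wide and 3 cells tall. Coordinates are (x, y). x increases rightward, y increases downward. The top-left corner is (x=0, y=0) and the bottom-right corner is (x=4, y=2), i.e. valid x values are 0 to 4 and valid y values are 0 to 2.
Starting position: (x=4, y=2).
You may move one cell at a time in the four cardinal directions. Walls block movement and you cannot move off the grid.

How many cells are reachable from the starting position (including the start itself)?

Answer: Reachable cells: 12

Derivation:
BFS flood-fill from (x=4, y=2):
  Distance 0: (x=4, y=2)
  Distance 1: (x=3, y=2)
  Distance 2: (x=3, y=1)
  Distance 3: (x=3, y=0)
  Distance 4: (x=2, y=0), (x=4, y=0)
  Distance 5: (x=1, y=0)
  Distance 6: (x=0, y=0), (x=1, y=1)
  Distance 7: (x=0, y=1), (x=1, y=2)
  Distance 8: (x=0, y=2)
Total reachable: 12 (grid has 12 open cells total)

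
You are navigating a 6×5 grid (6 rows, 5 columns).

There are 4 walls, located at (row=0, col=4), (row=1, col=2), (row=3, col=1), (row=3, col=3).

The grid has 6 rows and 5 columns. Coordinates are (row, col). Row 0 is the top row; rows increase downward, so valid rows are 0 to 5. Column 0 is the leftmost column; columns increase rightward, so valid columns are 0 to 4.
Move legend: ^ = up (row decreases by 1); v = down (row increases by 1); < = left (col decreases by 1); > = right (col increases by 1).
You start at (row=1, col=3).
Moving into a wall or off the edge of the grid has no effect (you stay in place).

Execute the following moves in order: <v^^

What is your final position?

Answer: Final position: (row=0, col=3)

Derivation:
Start: (row=1, col=3)
  < (left): blocked, stay at (row=1, col=3)
  v (down): (row=1, col=3) -> (row=2, col=3)
  ^ (up): (row=2, col=3) -> (row=1, col=3)
  ^ (up): (row=1, col=3) -> (row=0, col=3)
Final: (row=0, col=3)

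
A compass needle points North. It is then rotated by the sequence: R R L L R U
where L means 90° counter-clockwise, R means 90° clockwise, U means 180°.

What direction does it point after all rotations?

Answer: Final heading: West

Derivation:
Start: North
  R (right (90° clockwise)) -> East
  R (right (90° clockwise)) -> South
  L (left (90° counter-clockwise)) -> East
  L (left (90° counter-clockwise)) -> North
  R (right (90° clockwise)) -> East
  U (U-turn (180°)) -> West
Final: West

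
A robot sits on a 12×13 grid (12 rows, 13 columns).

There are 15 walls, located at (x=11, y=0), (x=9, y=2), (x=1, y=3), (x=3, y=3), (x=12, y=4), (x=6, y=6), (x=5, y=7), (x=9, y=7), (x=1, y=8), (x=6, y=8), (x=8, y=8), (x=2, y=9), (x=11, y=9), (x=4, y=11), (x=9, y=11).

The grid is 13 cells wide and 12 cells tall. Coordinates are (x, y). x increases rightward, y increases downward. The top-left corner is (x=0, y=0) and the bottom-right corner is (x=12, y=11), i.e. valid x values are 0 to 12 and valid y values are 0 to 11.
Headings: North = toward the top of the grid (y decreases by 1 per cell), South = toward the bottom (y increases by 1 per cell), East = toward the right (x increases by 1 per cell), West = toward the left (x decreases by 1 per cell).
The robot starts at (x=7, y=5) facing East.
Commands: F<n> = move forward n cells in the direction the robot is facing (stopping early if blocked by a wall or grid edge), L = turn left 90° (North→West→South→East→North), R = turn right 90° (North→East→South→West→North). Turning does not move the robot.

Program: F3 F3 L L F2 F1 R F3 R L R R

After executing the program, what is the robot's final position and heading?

Start: (x=7, y=5), facing East
  F3: move forward 3, now at (x=10, y=5)
  F3: move forward 2/3 (blocked), now at (x=12, y=5)
  L: turn left, now facing North
  L: turn left, now facing West
  F2: move forward 2, now at (x=10, y=5)
  F1: move forward 1, now at (x=9, y=5)
  R: turn right, now facing North
  F3: move forward 2/3 (blocked), now at (x=9, y=3)
  R: turn right, now facing East
  L: turn left, now facing North
  R: turn right, now facing East
  R: turn right, now facing South
Final: (x=9, y=3), facing South

Answer: Final position: (x=9, y=3), facing South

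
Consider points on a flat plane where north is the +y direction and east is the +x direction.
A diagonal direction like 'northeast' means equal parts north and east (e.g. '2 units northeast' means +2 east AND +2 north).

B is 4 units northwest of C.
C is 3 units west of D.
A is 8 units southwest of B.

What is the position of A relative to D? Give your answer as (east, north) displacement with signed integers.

Place D at the origin (east=0, north=0).
  C is 3 units west of D: delta (east=-3, north=+0); C at (east=-3, north=0).
  B is 4 units northwest of C: delta (east=-4, north=+4); B at (east=-7, north=4).
  A is 8 units southwest of B: delta (east=-8, north=-8); A at (east=-15, north=-4).
Therefore A relative to D: (east=-15, north=-4).

Answer: A is at (east=-15, north=-4) relative to D.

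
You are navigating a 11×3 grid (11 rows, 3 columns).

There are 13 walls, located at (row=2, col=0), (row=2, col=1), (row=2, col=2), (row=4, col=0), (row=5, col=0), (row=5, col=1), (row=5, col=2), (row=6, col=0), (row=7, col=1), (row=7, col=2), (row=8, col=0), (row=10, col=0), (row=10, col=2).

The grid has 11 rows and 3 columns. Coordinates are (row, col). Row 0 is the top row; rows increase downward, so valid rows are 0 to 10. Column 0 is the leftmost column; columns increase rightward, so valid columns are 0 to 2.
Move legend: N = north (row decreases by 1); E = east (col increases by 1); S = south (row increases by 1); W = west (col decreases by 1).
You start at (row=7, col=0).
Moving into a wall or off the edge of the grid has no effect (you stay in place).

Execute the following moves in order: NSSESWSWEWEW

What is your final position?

Start: (row=7, col=0)
  N (north): blocked, stay at (row=7, col=0)
  S (south): blocked, stay at (row=7, col=0)
  S (south): blocked, stay at (row=7, col=0)
  E (east): blocked, stay at (row=7, col=0)
  S (south): blocked, stay at (row=7, col=0)
  W (west): blocked, stay at (row=7, col=0)
  S (south): blocked, stay at (row=7, col=0)
  W (west): blocked, stay at (row=7, col=0)
  E (east): blocked, stay at (row=7, col=0)
  W (west): blocked, stay at (row=7, col=0)
  E (east): blocked, stay at (row=7, col=0)
  W (west): blocked, stay at (row=7, col=0)
Final: (row=7, col=0)

Answer: Final position: (row=7, col=0)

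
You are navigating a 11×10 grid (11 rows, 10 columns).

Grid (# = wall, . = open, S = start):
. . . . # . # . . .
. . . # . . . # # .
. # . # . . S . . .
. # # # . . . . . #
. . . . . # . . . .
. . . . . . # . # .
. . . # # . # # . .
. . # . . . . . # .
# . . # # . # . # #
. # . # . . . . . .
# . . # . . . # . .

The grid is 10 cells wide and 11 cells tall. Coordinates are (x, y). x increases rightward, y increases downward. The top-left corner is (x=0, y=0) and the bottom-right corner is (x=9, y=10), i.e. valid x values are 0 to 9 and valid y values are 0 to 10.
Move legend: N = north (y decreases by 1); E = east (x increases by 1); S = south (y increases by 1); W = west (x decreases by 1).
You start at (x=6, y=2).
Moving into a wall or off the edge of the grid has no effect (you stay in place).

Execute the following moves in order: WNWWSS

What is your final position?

Answer: Final position: (x=4, y=3)

Derivation:
Start: (x=6, y=2)
  W (west): (x=6, y=2) -> (x=5, y=2)
  N (north): (x=5, y=2) -> (x=5, y=1)
  W (west): (x=5, y=1) -> (x=4, y=1)
  W (west): blocked, stay at (x=4, y=1)
  S (south): (x=4, y=1) -> (x=4, y=2)
  S (south): (x=4, y=2) -> (x=4, y=3)
Final: (x=4, y=3)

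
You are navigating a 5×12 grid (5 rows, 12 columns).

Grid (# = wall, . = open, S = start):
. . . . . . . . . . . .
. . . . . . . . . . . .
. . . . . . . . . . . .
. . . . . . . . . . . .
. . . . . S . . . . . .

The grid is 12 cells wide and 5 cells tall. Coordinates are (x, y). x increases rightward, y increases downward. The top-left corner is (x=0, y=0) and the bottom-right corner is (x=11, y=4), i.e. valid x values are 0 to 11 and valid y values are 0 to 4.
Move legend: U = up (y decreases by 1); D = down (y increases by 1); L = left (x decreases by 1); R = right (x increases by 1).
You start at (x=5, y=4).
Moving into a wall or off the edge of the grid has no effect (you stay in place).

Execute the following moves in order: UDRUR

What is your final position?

Answer: Final position: (x=7, y=3)

Derivation:
Start: (x=5, y=4)
  U (up): (x=5, y=4) -> (x=5, y=3)
  D (down): (x=5, y=3) -> (x=5, y=4)
  R (right): (x=5, y=4) -> (x=6, y=4)
  U (up): (x=6, y=4) -> (x=6, y=3)
  R (right): (x=6, y=3) -> (x=7, y=3)
Final: (x=7, y=3)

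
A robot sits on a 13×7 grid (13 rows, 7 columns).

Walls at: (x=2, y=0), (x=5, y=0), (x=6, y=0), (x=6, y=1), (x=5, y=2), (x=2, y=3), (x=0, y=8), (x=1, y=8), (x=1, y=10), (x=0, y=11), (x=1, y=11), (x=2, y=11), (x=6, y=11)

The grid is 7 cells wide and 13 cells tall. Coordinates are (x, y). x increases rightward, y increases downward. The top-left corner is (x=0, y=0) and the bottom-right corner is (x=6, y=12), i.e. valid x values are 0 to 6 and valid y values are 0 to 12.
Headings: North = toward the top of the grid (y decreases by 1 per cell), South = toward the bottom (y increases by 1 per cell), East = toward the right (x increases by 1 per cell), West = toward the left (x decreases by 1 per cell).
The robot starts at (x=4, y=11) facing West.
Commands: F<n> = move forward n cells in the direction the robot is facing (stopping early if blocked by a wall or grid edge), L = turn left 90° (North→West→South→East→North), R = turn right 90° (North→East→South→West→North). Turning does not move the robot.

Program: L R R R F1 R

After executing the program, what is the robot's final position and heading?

Answer: Final position: (x=5, y=11), facing South

Derivation:
Start: (x=4, y=11), facing West
  L: turn left, now facing South
  R: turn right, now facing West
  R: turn right, now facing North
  R: turn right, now facing East
  F1: move forward 1, now at (x=5, y=11)
  R: turn right, now facing South
Final: (x=5, y=11), facing South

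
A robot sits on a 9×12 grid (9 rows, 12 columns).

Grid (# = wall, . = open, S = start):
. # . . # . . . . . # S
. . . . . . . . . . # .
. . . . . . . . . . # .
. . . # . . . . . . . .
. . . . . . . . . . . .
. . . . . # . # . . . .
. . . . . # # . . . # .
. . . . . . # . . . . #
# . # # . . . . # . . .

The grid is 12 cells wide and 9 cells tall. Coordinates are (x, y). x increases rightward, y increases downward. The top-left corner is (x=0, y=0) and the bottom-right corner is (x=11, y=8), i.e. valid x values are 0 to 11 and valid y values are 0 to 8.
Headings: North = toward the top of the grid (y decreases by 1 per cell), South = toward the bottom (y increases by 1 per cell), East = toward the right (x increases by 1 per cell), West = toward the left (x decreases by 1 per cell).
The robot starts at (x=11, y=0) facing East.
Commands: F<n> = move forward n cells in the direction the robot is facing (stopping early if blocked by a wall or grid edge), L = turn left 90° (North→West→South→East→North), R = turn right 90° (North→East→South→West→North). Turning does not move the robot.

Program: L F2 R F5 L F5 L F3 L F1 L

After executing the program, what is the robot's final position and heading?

Answer: Final position: (x=11, y=1), facing East

Derivation:
Start: (x=11, y=0), facing East
  L: turn left, now facing North
  F2: move forward 0/2 (blocked), now at (x=11, y=0)
  R: turn right, now facing East
  F5: move forward 0/5 (blocked), now at (x=11, y=0)
  L: turn left, now facing North
  F5: move forward 0/5 (blocked), now at (x=11, y=0)
  L: turn left, now facing West
  F3: move forward 0/3 (blocked), now at (x=11, y=0)
  L: turn left, now facing South
  F1: move forward 1, now at (x=11, y=1)
  L: turn left, now facing East
Final: (x=11, y=1), facing East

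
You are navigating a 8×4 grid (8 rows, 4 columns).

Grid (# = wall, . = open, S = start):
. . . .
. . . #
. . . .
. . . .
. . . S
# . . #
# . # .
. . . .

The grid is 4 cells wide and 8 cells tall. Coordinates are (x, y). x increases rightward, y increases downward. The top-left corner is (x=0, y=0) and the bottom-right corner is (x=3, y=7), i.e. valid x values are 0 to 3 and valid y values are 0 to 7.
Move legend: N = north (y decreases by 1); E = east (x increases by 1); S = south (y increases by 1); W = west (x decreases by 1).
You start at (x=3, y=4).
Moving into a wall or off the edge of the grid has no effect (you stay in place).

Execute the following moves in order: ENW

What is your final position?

Answer: Final position: (x=2, y=3)

Derivation:
Start: (x=3, y=4)
  E (east): blocked, stay at (x=3, y=4)
  N (north): (x=3, y=4) -> (x=3, y=3)
  W (west): (x=3, y=3) -> (x=2, y=3)
Final: (x=2, y=3)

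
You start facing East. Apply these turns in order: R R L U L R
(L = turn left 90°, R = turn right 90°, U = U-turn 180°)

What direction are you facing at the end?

Answer: Final heading: North

Derivation:
Start: East
  R (right (90° clockwise)) -> South
  R (right (90° clockwise)) -> West
  L (left (90° counter-clockwise)) -> South
  U (U-turn (180°)) -> North
  L (left (90° counter-clockwise)) -> West
  R (right (90° clockwise)) -> North
Final: North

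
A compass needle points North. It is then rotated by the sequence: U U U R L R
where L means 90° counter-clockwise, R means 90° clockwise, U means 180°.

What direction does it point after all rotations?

Answer: Final heading: West

Derivation:
Start: North
  U (U-turn (180°)) -> South
  U (U-turn (180°)) -> North
  U (U-turn (180°)) -> South
  R (right (90° clockwise)) -> West
  L (left (90° counter-clockwise)) -> South
  R (right (90° clockwise)) -> West
Final: West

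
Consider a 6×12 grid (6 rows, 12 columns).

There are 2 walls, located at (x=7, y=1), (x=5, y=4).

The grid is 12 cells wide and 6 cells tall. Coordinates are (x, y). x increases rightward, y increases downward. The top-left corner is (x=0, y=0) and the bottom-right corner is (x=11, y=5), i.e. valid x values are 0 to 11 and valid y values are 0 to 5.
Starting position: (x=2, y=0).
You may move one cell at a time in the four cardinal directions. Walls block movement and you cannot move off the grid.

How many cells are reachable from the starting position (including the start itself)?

BFS flood-fill from (x=2, y=0):
  Distance 0: (x=2, y=0)
  Distance 1: (x=1, y=0), (x=3, y=0), (x=2, y=1)
  Distance 2: (x=0, y=0), (x=4, y=0), (x=1, y=1), (x=3, y=1), (x=2, y=2)
  Distance 3: (x=5, y=0), (x=0, y=1), (x=4, y=1), (x=1, y=2), (x=3, y=2), (x=2, y=3)
  Distance 4: (x=6, y=0), (x=5, y=1), (x=0, y=2), (x=4, y=2), (x=1, y=3), (x=3, y=3), (x=2, y=4)
  Distance 5: (x=7, y=0), (x=6, y=1), (x=5, y=2), (x=0, y=3), (x=4, y=3), (x=1, y=4), (x=3, y=4), (x=2, y=5)
  Distance 6: (x=8, y=0), (x=6, y=2), (x=5, y=3), (x=0, y=4), (x=4, y=4), (x=1, y=5), (x=3, y=5)
  Distance 7: (x=9, y=0), (x=8, y=1), (x=7, y=2), (x=6, y=3), (x=0, y=5), (x=4, y=5)
  Distance 8: (x=10, y=0), (x=9, y=1), (x=8, y=2), (x=7, y=3), (x=6, y=4), (x=5, y=5)
  Distance 9: (x=11, y=0), (x=10, y=1), (x=9, y=2), (x=8, y=3), (x=7, y=4), (x=6, y=5)
  Distance 10: (x=11, y=1), (x=10, y=2), (x=9, y=3), (x=8, y=4), (x=7, y=5)
  Distance 11: (x=11, y=2), (x=10, y=3), (x=9, y=4), (x=8, y=5)
  Distance 12: (x=11, y=3), (x=10, y=4), (x=9, y=5)
  Distance 13: (x=11, y=4), (x=10, y=5)
  Distance 14: (x=11, y=5)
Total reachable: 70 (grid has 70 open cells total)

Answer: Reachable cells: 70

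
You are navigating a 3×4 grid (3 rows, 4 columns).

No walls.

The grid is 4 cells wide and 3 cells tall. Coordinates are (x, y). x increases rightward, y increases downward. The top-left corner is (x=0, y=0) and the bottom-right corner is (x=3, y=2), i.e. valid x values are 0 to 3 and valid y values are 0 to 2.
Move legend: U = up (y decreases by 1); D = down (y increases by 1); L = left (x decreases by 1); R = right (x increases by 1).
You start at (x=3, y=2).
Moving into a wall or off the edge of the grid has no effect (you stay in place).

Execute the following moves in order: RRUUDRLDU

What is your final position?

Answer: Final position: (x=2, y=1)

Derivation:
Start: (x=3, y=2)
  R (right): blocked, stay at (x=3, y=2)
  R (right): blocked, stay at (x=3, y=2)
  U (up): (x=3, y=2) -> (x=3, y=1)
  U (up): (x=3, y=1) -> (x=3, y=0)
  D (down): (x=3, y=0) -> (x=3, y=1)
  R (right): blocked, stay at (x=3, y=1)
  L (left): (x=3, y=1) -> (x=2, y=1)
  D (down): (x=2, y=1) -> (x=2, y=2)
  U (up): (x=2, y=2) -> (x=2, y=1)
Final: (x=2, y=1)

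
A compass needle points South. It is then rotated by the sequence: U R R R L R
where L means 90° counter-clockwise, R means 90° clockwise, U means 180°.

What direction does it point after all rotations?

Answer: Final heading: West

Derivation:
Start: South
  U (U-turn (180°)) -> North
  R (right (90° clockwise)) -> East
  R (right (90° clockwise)) -> South
  R (right (90° clockwise)) -> West
  L (left (90° counter-clockwise)) -> South
  R (right (90° clockwise)) -> West
Final: West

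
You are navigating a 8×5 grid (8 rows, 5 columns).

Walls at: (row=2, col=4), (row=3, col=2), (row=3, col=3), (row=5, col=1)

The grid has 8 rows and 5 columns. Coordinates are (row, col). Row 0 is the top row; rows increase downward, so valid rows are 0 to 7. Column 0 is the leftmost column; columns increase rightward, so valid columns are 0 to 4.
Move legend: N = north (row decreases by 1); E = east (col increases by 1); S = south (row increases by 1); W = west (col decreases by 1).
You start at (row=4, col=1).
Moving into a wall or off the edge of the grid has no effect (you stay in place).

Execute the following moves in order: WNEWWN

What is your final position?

Answer: Final position: (row=2, col=0)

Derivation:
Start: (row=4, col=1)
  W (west): (row=4, col=1) -> (row=4, col=0)
  N (north): (row=4, col=0) -> (row=3, col=0)
  E (east): (row=3, col=0) -> (row=3, col=1)
  W (west): (row=3, col=1) -> (row=3, col=0)
  W (west): blocked, stay at (row=3, col=0)
  N (north): (row=3, col=0) -> (row=2, col=0)
Final: (row=2, col=0)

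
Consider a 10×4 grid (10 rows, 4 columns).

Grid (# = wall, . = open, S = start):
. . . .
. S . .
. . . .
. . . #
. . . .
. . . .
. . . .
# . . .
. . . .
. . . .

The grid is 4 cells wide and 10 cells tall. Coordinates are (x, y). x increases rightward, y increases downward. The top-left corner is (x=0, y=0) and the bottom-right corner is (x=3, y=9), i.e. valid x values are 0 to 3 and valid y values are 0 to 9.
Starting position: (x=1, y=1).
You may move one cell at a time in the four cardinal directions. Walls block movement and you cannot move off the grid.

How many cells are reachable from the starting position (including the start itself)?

BFS flood-fill from (x=1, y=1):
  Distance 0: (x=1, y=1)
  Distance 1: (x=1, y=0), (x=0, y=1), (x=2, y=1), (x=1, y=2)
  Distance 2: (x=0, y=0), (x=2, y=0), (x=3, y=1), (x=0, y=2), (x=2, y=2), (x=1, y=3)
  Distance 3: (x=3, y=0), (x=3, y=2), (x=0, y=3), (x=2, y=3), (x=1, y=4)
  Distance 4: (x=0, y=4), (x=2, y=4), (x=1, y=5)
  Distance 5: (x=3, y=4), (x=0, y=5), (x=2, y=5), (x=1, y=6)
  Distance 6: (x=3, y=5), (x=0, y=6), (x=2, y=6), (x=1, y=7)
  Distance 7: (x=3, y=6), (x=2, y=7), (x=1, y=8)
  Distance 8: (x=3, y=7), (x=0, y=8), (x=2, y=8), (x=1, y=9)
  Distance 9: (x=3, y=8), (x=0, y=9), (x=2, y=9)
  Distance 10: (x=3, y=9)
Total reachable: 38 (grid has 38 open cells total)

Answer: Reachable cells: 38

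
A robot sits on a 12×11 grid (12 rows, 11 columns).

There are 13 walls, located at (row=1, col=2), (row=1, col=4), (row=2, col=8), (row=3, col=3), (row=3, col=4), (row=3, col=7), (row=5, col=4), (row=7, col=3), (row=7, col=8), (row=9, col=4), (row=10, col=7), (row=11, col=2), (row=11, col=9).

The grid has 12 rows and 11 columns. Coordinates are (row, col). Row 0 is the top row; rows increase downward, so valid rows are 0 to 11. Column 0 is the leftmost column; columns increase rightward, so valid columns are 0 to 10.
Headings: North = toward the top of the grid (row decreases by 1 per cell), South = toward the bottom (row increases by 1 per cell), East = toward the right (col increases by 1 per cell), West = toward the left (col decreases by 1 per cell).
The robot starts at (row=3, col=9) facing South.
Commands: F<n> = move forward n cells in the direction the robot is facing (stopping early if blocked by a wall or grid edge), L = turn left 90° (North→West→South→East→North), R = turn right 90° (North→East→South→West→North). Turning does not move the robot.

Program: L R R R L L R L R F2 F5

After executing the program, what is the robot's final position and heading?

Answer: Final position: (row=3, col=8), facing West

Derivation:
Start: (row=3, col=9), facing South
  L: turn left, now facing East
  R: turn right, now facing South
  R: turn right, now facing West
  R: turn right, now facing North
  L: turn left, now facing West
  L: turn left, now facing South
  R: turn right, now facing West
  L: turn left, now facing South
  R: turn right, now facing West
  F2: move forward 1/2 (blocked), now at (row=3, col=8)
  F5: move forward 0/5 (blocked), now at (row=3, col=8)
Final: (row=3, col=8), facing West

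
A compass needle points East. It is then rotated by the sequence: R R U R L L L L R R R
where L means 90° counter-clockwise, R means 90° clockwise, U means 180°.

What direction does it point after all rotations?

Start: East
  R (right (90° clockwise)) -> South
  R (right (90° clockwise)) -> West
  U (U-turn (180°)) -> East
  R (right (90° clockwise)) -> South
  L (left (90° counter-clockwise)) -> East
  L (left (90° counter-clockwise)) -> North
  L (left (90° counter-clockwise)) -> West
  L (left (90° counter-clockwise)) -> South
  R (right (90° clockwise)) -> West
  R (right (90° clockwise)) -> North
  R (right (90° clockwise)) -> East
Final: East

Answer: Final heading: East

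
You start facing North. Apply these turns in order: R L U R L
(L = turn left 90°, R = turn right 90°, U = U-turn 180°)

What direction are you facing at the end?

Answer: Final heading: South

Derivation:
Start: North
  R (right (90° clockwise)) -> East
  L (left (90° counter-clockwise)) -> North
  U (U-turn (180°)) -> South
  R (right (90° clockwise)) -> West
  L (left (90° counter-clockwise)) -> South
Final: South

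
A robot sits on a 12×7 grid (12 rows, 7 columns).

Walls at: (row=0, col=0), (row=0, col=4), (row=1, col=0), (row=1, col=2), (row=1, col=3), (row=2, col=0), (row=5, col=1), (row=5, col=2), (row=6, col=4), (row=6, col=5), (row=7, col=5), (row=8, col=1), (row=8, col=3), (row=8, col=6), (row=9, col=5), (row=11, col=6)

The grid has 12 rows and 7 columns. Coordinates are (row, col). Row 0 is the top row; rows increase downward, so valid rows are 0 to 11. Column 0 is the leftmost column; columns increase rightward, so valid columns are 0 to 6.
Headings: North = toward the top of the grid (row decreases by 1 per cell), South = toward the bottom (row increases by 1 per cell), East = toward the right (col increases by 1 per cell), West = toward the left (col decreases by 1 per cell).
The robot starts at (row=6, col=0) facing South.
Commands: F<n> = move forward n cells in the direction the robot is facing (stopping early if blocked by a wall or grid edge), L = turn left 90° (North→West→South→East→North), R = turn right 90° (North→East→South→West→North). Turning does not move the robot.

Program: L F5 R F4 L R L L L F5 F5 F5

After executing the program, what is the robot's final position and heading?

Start: (row=6, col=0), facing South
  L: turn left, now facing East
  F5: move forward 3/5 (blocked), now at (row=6, col=3)
  R: turn right, now facing South
  F4: move forward 1/4 (blocked), now at (row=7, col=3)
  L: turn left, now facing East
  R: turn right, now facing South
  L: turn left, now facing East
  L: turn left, now facing North
  L: turn left, now facing West
  F5: move forward 3/5 (blocked), now at (row=7, col=0)
  F5: move forward 0/5 (blocked), now at (row=7, col=0)
  F5: move forward 0/5 (blocked), now at (row=7, col=0)
Final: (row=7, col=0), facing West

Answer: Final position: (row=7, col=0), facing West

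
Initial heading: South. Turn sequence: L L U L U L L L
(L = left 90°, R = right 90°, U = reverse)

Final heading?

Answer: Final heading: North

Derivation:
Start: South
  L (left (90° counter-clockwise)) -> East
  L (left (90° counter-clockwise)) -> North
  U (U-turn (180°)) -> South
  L (left (90° counter-clockwise)) -> East
  U (U-turn (180°)) -> West
  L (left (90° counter-clockwise)) -> South
  L (left (90° counter-clockwise)) -> East
  L (left (90° counter-clockwise)) -> North
Final: North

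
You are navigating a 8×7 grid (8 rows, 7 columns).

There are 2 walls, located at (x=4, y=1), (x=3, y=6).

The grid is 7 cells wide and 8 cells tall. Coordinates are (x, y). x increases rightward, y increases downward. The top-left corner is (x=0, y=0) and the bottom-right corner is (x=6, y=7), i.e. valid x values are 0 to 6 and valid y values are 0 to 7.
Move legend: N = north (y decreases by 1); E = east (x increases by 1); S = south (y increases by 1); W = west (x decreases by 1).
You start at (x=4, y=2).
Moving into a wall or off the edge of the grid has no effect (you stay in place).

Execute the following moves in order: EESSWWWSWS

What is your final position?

Start: (x=4, y=2)
  E (east): (x=4, y=2) -> (x=5, y=2)
  E (east): (x=5, y=2) -> (x=6, y=2)
  S (south): (x=6, y=2) -> (x=6, y=3)
  S (south): (x=6, y=3) -> (x=6, y=4)
  W (west): (x=6, y=4) -> (x=5, y=4)
  W (west): (x=5, y=4) -> (x=4, y=4)
  W (west): (x=4, y=4) -> (x=3, y=4)
  S (south): (x=3, y=4) -> (x=3, y=5)
  W (west): (x=3, y=5) -> (x=2, y=5)
  S (south): (x=2, y=5) -> (x=2, y=6)
Final: (x=2, y=6)

Answer: Final position: (x=2, y=6)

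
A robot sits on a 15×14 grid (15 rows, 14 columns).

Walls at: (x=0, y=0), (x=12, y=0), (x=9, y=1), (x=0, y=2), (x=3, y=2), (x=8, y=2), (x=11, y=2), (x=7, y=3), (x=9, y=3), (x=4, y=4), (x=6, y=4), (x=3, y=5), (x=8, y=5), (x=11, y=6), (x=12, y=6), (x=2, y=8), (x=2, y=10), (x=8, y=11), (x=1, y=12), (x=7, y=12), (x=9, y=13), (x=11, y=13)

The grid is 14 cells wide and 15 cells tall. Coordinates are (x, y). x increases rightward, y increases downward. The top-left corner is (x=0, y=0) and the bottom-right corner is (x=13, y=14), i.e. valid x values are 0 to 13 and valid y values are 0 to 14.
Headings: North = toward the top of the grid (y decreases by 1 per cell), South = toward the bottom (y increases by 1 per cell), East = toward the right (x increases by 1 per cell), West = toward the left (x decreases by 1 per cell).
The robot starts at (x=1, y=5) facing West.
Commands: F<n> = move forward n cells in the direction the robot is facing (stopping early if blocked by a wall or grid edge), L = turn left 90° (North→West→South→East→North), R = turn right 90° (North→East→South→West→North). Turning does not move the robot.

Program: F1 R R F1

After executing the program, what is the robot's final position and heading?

Answer: Final position: (x=1, y=5), facing East

Derivation:
Start: (x=1, y=5), facing West
  F1: move forward 1, now at (x=0, y=5)
  R: turn right, now facing North
  R: turn right, now facing East
  F1: move forward 1, now at (x=1, y=5)
Final: (x=1, y=5), facing East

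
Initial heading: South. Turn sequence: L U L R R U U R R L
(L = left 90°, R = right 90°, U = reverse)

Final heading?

Answer: Final heading: East

Derivation:
Start: South
  L (left (90° counter-clockwise)) -> East
  U (U-turn (180°)) -> West
  L (left (90° counter-clockwise)) -> South
  R (right (90° clockwise)) -> West
  R (right (90° clockwise)) -> North
  U (U-turn (180°)) -> South
  U (U-turn (180°)) -> North
  R (right (90° clockwise)) -> East
  R (right (90° clockwise)) -> South
  L (left (90° counter-clockwise)) -> East
Final: East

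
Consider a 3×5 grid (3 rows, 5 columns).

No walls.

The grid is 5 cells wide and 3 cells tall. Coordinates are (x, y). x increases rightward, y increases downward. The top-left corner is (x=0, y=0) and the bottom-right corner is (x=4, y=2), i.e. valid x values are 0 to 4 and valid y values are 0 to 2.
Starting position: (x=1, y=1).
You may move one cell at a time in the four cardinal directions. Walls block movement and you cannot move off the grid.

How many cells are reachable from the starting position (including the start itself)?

Answer: Reachable cells: 15

Derivation:
BFS flood-fill from (x=1, y=1):
  Distance 0: (x=1, y=1)
  Distance 1: (x=1, y=0), (x=0, y=1), (x=2, y=1), (x=1, y=2)
  Distance 2: (x=0, y=0), (x=2, y=0), (x=3, y=1), (x=0, y=2), (x=2, y=2)
  Distance 3: (x=3, y=0), (x=4, y=1), (x=3, y=2)
  Distance 4: (x=4, y=0), (x=4, y=2)
Total reachable: 15 (grid has 15 open cells total)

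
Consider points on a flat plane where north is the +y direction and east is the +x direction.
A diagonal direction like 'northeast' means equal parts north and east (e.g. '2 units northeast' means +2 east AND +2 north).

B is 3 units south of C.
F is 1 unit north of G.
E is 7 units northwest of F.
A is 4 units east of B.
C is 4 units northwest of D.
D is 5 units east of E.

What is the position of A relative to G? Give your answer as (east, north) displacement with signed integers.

Answer: A is at (east=-2, north=9) relative to G.

Derivation:
Place G at the origin (east=0, north=0).
  F is 1 unit north of G: delta (east=+0, north=+1); F at (east=0, north=1).
  E is 7 units northwest of F: delta (east=-7, north=+7); E at (east=-7, north=8).
  D is 5 units east of E: delta (east=+5, north=+0); D at (east=-2, north=8).
  C is 4 units northwest of D: delta (east=-4, north=+4); C at (east=-6, north=12).
  B is 3 units south of C: delta (east=+0, north=-3); B at (east=-6, north=9).
  A is 4 units east of B: delta (east=+4, north=+0); A at (east=-2, north=9).
Therefore A relative to G: (east=-2, north=9).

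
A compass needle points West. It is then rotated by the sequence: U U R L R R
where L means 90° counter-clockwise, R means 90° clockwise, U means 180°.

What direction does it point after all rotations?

Start: West
  U (U-turn (180°)) -> East
  U (U-turn (180°)) -> West
  R (right (90° clockwise)) -> North
  L (left (90° counter-clockwise)) -> West
  R (right (90° clockwise)) -> North
  R (right (90° clockwise)) -> East
Final: East

Answer: Final heading: East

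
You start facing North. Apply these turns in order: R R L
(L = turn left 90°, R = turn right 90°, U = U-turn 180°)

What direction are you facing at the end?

Answer: Final heading: East

Derivation:
Start: North
  R (right (90° clockwise)) -> East
  R (right (90° clockwise)) -> South
  L (left (90° counter-clockwise)) -> East
Final: East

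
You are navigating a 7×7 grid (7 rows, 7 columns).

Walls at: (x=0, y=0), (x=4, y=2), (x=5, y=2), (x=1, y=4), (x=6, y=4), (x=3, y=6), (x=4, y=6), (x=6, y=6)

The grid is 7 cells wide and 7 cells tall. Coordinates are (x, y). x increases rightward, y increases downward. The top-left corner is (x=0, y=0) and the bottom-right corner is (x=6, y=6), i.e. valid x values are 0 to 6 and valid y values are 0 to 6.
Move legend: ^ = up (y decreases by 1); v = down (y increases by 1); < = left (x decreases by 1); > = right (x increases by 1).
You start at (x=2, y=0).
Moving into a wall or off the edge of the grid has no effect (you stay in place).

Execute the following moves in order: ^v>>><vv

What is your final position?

Answer: Final position: (x=4, y=1)

Derivation:
Start: (x=2, y=0)
  ^ (up): blocked, stay at (x=2, y=0)
  v (down): (x=2, y=0) -> (x=2, y=1)
  > (right): (x=2, y=1) -> (x=3, y=1)
  > (right): (x=3, y=1) -> (x=4, y=1)
  > (right): (x=4, y=1) -> (x=5, y=1)
  < (left): (x=5, y=1) -> (x=4, y=1)
  v (down): blocked, stay at (x=4, y=1)
  v (down): blocked, stay at (x=4, y=1)
Final: (x=4, y=1)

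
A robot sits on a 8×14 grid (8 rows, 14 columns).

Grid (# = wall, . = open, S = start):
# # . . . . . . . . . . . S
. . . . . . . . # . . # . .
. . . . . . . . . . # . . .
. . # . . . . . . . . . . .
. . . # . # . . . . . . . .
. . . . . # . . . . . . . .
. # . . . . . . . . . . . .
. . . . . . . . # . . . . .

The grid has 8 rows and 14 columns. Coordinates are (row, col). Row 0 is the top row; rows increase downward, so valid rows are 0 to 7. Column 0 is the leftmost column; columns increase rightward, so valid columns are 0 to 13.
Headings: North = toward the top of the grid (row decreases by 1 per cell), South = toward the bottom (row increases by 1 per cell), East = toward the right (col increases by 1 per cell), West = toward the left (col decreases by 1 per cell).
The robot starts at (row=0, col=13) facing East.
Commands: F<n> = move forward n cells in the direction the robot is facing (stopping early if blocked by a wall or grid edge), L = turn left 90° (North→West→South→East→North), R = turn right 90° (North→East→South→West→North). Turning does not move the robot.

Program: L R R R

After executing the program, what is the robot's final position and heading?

Start: (row=0, col=13), facing East
  L: turn left, now facing North
  R: turn right, now facing East
  R: turn right, now facing South
  R: turn right, now facing West
Final: (row=0, col=13), facing West

Answer: Final position: (row=0, col=13), facing West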